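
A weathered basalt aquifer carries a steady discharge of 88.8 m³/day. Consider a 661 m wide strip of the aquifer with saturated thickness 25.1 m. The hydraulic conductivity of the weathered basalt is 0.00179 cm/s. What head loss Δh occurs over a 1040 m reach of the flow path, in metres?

3.60

Convert K: 0.00179 cm/s × 864 = 1.547 m/day.
Cross-sectional area A = 661 × 25.1 = 16591 m².
From Q = K·A·i, i = Q / (K·A) = 88.8 / (1.547 × 16591) = 0.003461.
Head loss Δh = i · L = 0.003461 × 1040 = 3.599 m.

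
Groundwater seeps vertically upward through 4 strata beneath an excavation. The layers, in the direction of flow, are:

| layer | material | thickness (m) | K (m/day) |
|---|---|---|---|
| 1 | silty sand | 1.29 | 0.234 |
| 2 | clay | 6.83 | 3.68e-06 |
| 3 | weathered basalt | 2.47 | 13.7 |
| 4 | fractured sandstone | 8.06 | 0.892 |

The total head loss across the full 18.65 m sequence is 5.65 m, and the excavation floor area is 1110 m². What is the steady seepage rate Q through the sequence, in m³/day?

0.00338

Flow is perpendicular to layering, so the layers act in series and the equivalent K is the thickness-weighted harmonic mean.
Total thickness L = 1.29 + 6.83 + 2.47 + 8.06 = 18.65 m.
Σ(b_i/K_i) = 1.29/0.234 + 6.83/3.68e-06 + 2.47/13.7 + 8.06/0.892 = 1.856e+06 d.
K_eq = L / Σ(b_i/K_i) = 18.65 / 1.856e+06 = 1.005e-05 m/day.
Q = K_eq · A · (Δh/L) = 1.005e-05 × 1110 × (5.65/18.65) = 0.003379 m³/day.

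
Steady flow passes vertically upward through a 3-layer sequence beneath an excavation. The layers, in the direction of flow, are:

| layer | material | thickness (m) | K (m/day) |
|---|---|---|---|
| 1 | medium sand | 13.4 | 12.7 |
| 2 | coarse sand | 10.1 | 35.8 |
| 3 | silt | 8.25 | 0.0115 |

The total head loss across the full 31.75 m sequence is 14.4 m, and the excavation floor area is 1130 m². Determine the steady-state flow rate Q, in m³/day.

22.6

Flow is perpendicular to layering, so the layers act in series and the equivalent K is the thickness-weighted harmonic mean.
Total thickness L = 13.4 + 10.1 + 8.25 = 31.75 m.
Σ(b_i/K_i) = 13.4/12.7 + 10.1/35.8 + 8.25/0.0115 = 718.7 d.
K_eq = L / Σ(b_i/K_i) = 31.75 / 718.7 = 0.04418 m/day.
Q = K_eq · A · (Δh/L) = 0.04418 × 1130 × (14.4/31.75) = 22.64 m³/day.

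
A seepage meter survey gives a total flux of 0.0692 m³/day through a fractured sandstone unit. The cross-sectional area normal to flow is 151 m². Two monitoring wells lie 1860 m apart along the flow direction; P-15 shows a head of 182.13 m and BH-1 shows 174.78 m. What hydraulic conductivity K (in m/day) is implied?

Hydraulic gradient i = (182.13 − 174.78) / 1860 = 7.35 / 1860 = 0.003952.
From Q = K·A·i, K = Q / (A·i) = 0.0692 / (151.0 × 0.003952) = 0.1160 m/day.

0.116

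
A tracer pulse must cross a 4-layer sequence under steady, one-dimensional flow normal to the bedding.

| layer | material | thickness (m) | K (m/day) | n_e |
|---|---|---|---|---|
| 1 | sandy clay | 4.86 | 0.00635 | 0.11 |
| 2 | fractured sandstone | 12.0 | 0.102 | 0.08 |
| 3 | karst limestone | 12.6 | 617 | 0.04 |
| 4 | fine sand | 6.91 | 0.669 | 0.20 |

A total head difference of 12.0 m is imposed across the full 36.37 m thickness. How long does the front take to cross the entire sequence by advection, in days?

With flow normal to the layers, continuity requires the same specific discharge q through every layer.
Σ(b_i/K_i) = 4.86/0.00635 + 12.0/0.102 + 12.6/617 + 6.91/0.669 = 893.4 d.
q = Δh / Σ(b_i/K_i) = 12.0 / 893.4 = 0.01343 m/day.
In each layer the seepage velocity is v_i = q/n_i, so the layer transit time is t_i = b_i·n_i / q:
  layer 1 (sandy clay): t_1 = 4.86 × 0.11 / 0.01343 = 39.80 d
  layer 2 (fractured sandstone): t_2 = 12.0 × 0.08 / 0.01343 = 71.47 d
  layer 3 (karst limestone): t_3 = 12.6 × 0.04 / 0.01343 = 37.52 d
  layer 4 (fine sand): t_4 = 6.91 × 0.20 / 0.01343 = 102.9 d
Total t = Σ t_i = 251.7 days.

252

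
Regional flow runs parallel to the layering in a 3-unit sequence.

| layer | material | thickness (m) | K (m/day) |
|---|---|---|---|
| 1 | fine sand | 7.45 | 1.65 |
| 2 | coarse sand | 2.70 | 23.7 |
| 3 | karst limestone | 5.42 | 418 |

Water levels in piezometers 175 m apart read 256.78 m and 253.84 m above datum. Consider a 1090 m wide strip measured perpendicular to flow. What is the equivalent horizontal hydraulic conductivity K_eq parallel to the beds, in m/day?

Flow is parallel to layering, so each bed carries its own Darcy discharge and the transmissivities add.
Σ(K_i·b_i) = 1.65×7.45 + 23.7×2.70 + 418×5.42 = 2342 m²/day.
Total thickness b = 15.57 m, so K_eq = Σ(K_i·b_i)/b = 150.4 m/day.

150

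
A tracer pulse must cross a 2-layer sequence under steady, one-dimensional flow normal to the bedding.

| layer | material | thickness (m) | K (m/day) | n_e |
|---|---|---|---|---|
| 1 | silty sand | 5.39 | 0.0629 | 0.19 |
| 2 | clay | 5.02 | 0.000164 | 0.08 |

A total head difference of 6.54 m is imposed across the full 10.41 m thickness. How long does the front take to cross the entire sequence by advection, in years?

18.3

With flow normal to the layers, continuity requires the same specific discharge q through every layer.
Σ(b_i/K_i) = 5.39/0.0629 + 5.02/0.000164 = 30695 d.
q = Δh / Σ(b_i/K_i) = 6.54 / 30695 = 0.0002131 m/day.
In each layer the seepage velocity is v_i = q/n_i, so the layer transit time is t_i = b_i·n_i / q:
  layer 1 (silty sand): t_1 = 5.39 × 0.19 / 0.0002131 = 4807 d
  layer 2 (clay): t_2 = 5.02 × 0.08 / 0.0002131 = 1885 d
Total t = Σ t_i = 6692 days = 18.32 years.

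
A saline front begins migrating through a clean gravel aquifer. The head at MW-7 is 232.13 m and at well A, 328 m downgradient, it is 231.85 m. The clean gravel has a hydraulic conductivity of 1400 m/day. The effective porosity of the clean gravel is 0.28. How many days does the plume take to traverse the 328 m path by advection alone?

Hydraulic gradient i = (232.13 − 231.85) / 328 = 0.28 / 328 = 0.0008537.
Darcy flux q = K · i = 1400 × 0.0008537 = 1.195 m/day.
Seepage velocity v = q / n_e = 1.195 / 0.28 = 4.268 m/day.
Travel time t = L / v = 328 / 4.268 = 76.85 days.

76.8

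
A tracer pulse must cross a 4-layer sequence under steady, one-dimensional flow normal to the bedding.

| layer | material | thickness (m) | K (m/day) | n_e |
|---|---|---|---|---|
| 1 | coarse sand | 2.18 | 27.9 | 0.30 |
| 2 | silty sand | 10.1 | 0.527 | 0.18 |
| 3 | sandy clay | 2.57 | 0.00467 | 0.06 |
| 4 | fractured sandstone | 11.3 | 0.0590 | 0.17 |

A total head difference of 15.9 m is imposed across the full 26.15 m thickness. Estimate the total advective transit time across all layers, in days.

218

With flow normal to the layers, continuity requires the same specific discharge q through every layer.
Σ(b_i/K_i) = 2.18/27.9 + 10.1/0.527 + 2.57/0.00467 + 11.3/0.0590 = 761.1 d.
q = Δh / Σ(b_i/K_i) = 15.9 / 761.1 = 0.02089 m/day.
In each layer the seepage velocity is v_i = q/n_i, so the layer transit time is t_i = b_i·n_i / q:
  layer 1 (coarse sand): t_1 = 2.18 × 0.30 / 0.02089 = 31.31 d
  layer 2 (silty sand): t_2 = 10.1 × 0.18 / 0.02089 = 87.02 d
  layer 3 (sandy clay): t_3 = 2.57 × 0.06 / 0.02089 = 7.381 d
  layer 4 (fractured sandstone): t_4 = 11.3 × 0.17 / 0.02089 = 91.95 d
Total t = Σ t_i = 217.7 days.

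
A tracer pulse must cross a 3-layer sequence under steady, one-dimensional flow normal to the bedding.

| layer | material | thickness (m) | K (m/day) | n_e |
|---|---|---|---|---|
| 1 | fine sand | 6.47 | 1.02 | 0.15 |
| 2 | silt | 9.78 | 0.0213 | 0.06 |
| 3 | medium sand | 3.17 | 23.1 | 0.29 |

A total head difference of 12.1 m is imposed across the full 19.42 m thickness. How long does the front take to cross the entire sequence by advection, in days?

With flow normal to the layers, continuity requires the same specific discharge q through every layer.
Σ(b_i/K_i) = 6.47/1.02 + 9.78/0.0213 + 3.17/23.1 = 465.6 d.
q = Δh / Σ(b_i/K_i) = 12.1 / 465.6 = 0.02599 m/day.
In each layer the seepage velocity is v_i = q/n_i, so the layer transit time is t_i = b_i·n_i / q:
  layer 1 (fine sand): t_1 = 6.47 × 0.15 / 0.02599 = 37.35 d
  layer 2 (silt): t_2 = 9.78 × 0.06 / 0.02599 = 22.58 d
  layer 3 (medium sand): t_3 = 3.17 × 0.29 / 0.02599 = 35.38 d
Total t = Σ t_i = 95.31 days.

95.3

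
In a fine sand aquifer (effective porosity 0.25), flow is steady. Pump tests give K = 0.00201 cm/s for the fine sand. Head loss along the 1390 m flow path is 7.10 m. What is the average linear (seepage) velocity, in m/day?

0.0355

Convert K: 0.00201 cm/s × 864 = 1.737 m/day.
Hydraulic gradient i = Δh / L = 7.10 / 1390 = 0.005108.
Darcy flux q = K · i = 1.737 × 0.005108 = 0.008871 m/day.
Seepage velocity v = q / n_e = 0.008871 / 0.25 = 0.03548 m/day.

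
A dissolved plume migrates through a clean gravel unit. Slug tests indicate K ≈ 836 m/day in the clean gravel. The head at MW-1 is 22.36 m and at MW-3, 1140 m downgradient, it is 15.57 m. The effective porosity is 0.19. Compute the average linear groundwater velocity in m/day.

26.2

Hydraulic gradient i = (22.36 − 15.57) / 1140 = 6.79 / 1140 = 0.005956.
Darcy flux q = K · i = 836.0 × 0.005956 = 4.979 m/day.
Seepage velocity v = q / n_e = 4.979 / 0.19 = 26.21 m/day.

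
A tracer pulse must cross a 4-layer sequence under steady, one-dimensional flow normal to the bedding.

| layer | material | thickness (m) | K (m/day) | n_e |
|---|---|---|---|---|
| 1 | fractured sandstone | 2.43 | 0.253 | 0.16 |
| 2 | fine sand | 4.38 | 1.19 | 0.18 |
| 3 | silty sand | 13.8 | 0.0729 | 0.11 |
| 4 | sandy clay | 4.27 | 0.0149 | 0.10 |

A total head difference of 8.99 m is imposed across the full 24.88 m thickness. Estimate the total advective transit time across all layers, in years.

0.465

With flow normal to the layers, continuity requires the same specific discharge q through every layer.
Σ(b_i/K_i) = 2.43/0.253 + 4.38/1.19 + 13.8/0.0729 + 4.27/0.0149 = 489.2 d.
q = Δh / Σ(b_i/K_i) = 8.99 / 489.2 = 0.01838 m/day.
In each layer the seepage velocity is v_i = q/n_i, so the layer transit time is t_i = b_i·n_i / q:
  layer 1 (fractured sandstone): t_1 = 2.43 × 0.16 / 0.01838 = 21.16 d
  layer 2 (fine sand): t_2 = 4.38 × 0.18 / 0.01838 = 42.90 d
  layer 3 (silty sand): t_3 = 13.8 × 0.11 / 0.01838 = 82.60 d
  layer 4 (sandy clay): t_4 = 4.27 × 0.10 / 0.01838 = 23.23 d
Total t = Σ t_i = 169.9 days = 0.4651 years.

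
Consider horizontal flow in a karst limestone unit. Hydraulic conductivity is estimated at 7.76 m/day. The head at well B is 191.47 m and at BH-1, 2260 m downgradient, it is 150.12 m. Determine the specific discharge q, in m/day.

Hydraulic gradient i = (191.47 − 150.12) / 2260 = 41.35 / 2260 = 0.01830.
Specific discharge q = K · i = 7.760 × 0.01830 = 0.1420 m/day.

0.142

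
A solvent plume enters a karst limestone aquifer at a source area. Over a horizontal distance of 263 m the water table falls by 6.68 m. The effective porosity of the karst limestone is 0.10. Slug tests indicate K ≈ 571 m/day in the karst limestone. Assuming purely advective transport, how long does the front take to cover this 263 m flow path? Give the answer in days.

Hydraulic gradient i = Δh / L = 6.68 / 263 = 0.02540.
Darcy flux q = K · i = 571.0 × 0.02540 = 14.50 m/day.
Seepage velocity v = q / n_e = 14.50 / 0.10 = 145.0 m/day.
Travel time t = L / v = 263 / 145.0 = 1.813 days.

1.81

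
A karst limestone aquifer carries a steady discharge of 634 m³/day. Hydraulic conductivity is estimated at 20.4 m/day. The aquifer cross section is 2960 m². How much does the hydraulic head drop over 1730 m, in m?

18.2

From Q = K·A·i, i = Q / (K·A) = 634 / (20.40 × 2960) = 0.01050.
Head loss Δh = i · L = 0.01050 × 1730 = 18.16 m.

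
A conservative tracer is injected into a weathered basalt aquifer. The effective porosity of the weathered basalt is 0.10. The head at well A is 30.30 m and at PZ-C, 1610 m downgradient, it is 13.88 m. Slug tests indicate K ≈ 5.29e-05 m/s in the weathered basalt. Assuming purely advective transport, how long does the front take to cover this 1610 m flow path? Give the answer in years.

Convert K: 5.29e-05 m/s × 86400 = 4.571 m/day.
Hydraulic gradient i = (30.30 − 13.88) / 1610 = 16.42 / 1610 = 0.01020.
Darcy flux q = K · i = 4.571 × 0.01020 = 0.04661 m/day.
Seepage velocity v = q / n_e = 0.04661 / 0.10 = 0.4661 m/day.
Travel time t = L / v = 1610 / 0.4661 = 3454 days = 9.456 years.

9.46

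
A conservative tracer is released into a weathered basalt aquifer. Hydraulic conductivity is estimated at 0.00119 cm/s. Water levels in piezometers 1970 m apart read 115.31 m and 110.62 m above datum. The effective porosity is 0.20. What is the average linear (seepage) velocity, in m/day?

Convert K: 0.00119 cm/s × 864 = 1.028 m/day.
Hydraulic gradient i = (115.31 − 110.62) / 1970 = 4.69 / 1970 = 0.002381.
Darcy flux q = K · i = 1.028 × 0.002381 = 0.002448 m/day.
Seepage velocity v = q / n_e = 0.002448 / 0.20 = 0.01224 m/day.

0.0122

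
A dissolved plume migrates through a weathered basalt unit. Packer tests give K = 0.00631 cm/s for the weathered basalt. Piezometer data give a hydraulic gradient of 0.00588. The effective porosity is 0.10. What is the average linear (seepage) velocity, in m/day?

0.321

Convert K: 0.00631 cm/s × 864 = 5.452 m/day.
Hydraulic gradient i = 0.00588.
Darcy flux q = K · i = 5.452 × 0.005880 = 0.03206 m/day.
Seepage velocity v = q / n_e = 0.03206 / 0.10 = 0.3206 m/day.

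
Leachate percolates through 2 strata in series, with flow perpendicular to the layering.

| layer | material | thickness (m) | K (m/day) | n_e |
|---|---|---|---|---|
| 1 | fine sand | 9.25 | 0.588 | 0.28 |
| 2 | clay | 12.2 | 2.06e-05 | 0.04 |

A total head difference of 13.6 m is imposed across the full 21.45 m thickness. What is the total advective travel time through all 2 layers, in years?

367

With flow normal to the layers, continuity requires the same specific discharge q through every layer.
Σ(b_i/K_i) = 9.25/0.588 + 12.2/2.06e-05 = 5.922e+05 d.
q = Δh / Σ(b_i/K_i) = 13.6 / 5.922e+05 = 2.296e-05 m/day.
In each layer the seepage velocity is v_i = q/n_i, so the layer transit time is t_i = b_i·n_i / q:
  layer 1 (fine sand): t_1 = 9.25 × 0.28 / 2.296e-05 = 1.128e+05 d
  layer 2 (clay): t_2 = 12.2 × 0.04 / 2.296e-05 = 21251 d
Total t = Σ t_i = 1.340e+05 days = 367.0 years.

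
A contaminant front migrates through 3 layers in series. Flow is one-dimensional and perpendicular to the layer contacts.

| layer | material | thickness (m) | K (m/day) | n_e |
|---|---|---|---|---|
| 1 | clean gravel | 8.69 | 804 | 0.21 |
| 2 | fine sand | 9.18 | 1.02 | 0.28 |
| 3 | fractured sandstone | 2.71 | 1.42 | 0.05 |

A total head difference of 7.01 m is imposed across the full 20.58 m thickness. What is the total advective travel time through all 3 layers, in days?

7.06

With flow normal to the layers, continuity requires the same specific discharge q through every layer.
Σ(b_i/K_i) = 8.69/804 + 9.18/1.02 + 2.71/1.42 = 10.92 d.
q = Δh / Σ(b_i/K_i) = 7.01 / 10.92 = 0.6420 m/day.
In each layer the seepage velocity is v_i = q/n_i, so the layer transit time is t_i = b_i·n_i / q:
  layer 1 (clean gravel): t_1 = 8.69 × 0.21 / 0.6420 = 2.843 d
  layer 2 (fine sand): t_2 = 9.18 × 0.28 / 0.6420 = 4.004 d
  layer 3 (fractured sandstone): t_3 = 2.71 × 0.05 / 0.6420 = 0.2111 d
Total t = Σ t_i = 7.057 days.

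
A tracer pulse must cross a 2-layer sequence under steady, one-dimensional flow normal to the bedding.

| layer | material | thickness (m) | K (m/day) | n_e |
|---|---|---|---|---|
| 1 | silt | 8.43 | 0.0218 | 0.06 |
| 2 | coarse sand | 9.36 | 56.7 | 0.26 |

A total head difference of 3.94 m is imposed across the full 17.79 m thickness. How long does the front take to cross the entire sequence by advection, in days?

289

With flow normal to the layers, continuity requires the same specific discharge q through every layer.
Σ(b_i/K_i) = 8.43/0.0218 + 9.36/56.7 = 386.9 d.
q = Δh / Σ(b_i/K_i) = 3.94 / 386.9 = 0.01018 m/day.
In each layer the seepage velocity is v_i = q/n_i, so the layer transit time is t_i = b_i·n_i / q:
  layer 1 (silt): t_1 = 8.43 × 0.06 / 0.01018 = 49.66 d
  layer 2 (coarse sand): t_2 = 9.36 × 0.26 / 0.01018 = 239.0 d
Total t = Σ t_i = 288.6 days.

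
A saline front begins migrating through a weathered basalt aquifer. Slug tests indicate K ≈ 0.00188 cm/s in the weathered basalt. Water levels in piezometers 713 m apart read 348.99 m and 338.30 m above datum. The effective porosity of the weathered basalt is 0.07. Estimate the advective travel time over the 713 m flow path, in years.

Convert K: 0.00188 cm/s × 864 = 1.624 m/day.
Hydraulic gradient i = (348.99 − 338.30) / 713 = 10.69 / 713 = 0.01499.
Darcy flux q = K · i = 1.624 × 0.01499 = 0.02435 m/day.
Seepage velocity v = q / n_e = 0.02435 / 0.07 = 0.3479 m/day.
Travel time t = L / v = 713 / 0.3479 = 2049 days = 5.611 years.

5.61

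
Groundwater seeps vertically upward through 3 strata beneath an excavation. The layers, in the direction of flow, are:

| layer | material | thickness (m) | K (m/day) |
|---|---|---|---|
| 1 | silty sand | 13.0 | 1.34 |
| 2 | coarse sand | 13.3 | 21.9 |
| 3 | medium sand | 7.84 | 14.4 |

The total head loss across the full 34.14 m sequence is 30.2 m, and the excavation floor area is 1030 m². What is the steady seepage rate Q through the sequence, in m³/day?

Flow is perpendicular to layering, so the layers act in series and the equivalent K is the thickness-weighted harmonic mean.
Total thickness L = 13.0 + 13.3 + 7.84 = 34.14 m.
Σ(b_i/K_i) = 13.0/1.34 + 13.3/21.9 + 7.84/14.4 = 10.85 d.
K_eq = L / Σ(b_i/K_i) = 34.14 / 10.85 = 3.146 m/day.
Q = K_eq · A · (Δh/L) = 3.146 × 1030 × (30.2/34.14) = 2866 m³/day.

2870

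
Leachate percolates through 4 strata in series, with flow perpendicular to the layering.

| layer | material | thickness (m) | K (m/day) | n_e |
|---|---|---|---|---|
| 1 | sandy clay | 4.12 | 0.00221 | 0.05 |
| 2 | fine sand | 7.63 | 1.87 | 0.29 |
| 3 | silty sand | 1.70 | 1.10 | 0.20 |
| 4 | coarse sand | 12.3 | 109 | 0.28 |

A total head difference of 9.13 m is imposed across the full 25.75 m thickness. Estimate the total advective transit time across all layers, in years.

With flow normal to the layers, continuity requires the same specific discharge q through every layer.
Σ(b_i/K_i) = 4.12/0.00221 + 7.63/1.87 + 1.70/1.10 + 12.3/109 = 1870 d.
q = Δh / Σ(b_i/K_i) = 9.13 / 1870 = 0.004882 m/day.
In each layer the seepage velocity is v_i = q/n_i, so the layer transit time is t_i = b_i·n_i / q:
  layer 1 (sandy clay): t_1 = 4.12 × 0.05 / 0.004882 = 42.19 d
  layer 2 (fine sand): t_2 = 7.63 × 0.29 / 0.004882 = 453.2 d
  layer 3 (silty sand): t_3 = 1.70 × 0.20 / 0.004882 = 69.64 d
  layer 4 (coarse sand): t_4 = 12.3 × 0.28 / 0.004882 = 705.4 d
Total t = Σ t_i = 1270 days = 3.478 years.

3.48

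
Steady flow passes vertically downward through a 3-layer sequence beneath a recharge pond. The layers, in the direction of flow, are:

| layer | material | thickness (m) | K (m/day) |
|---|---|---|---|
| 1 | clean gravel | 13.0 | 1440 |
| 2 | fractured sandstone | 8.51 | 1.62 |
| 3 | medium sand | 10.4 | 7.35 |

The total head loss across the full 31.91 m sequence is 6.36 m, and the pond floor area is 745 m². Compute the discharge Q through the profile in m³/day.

Flow is perpendicular to layering, so the layers act in series and the equivalent K is the thickness-weighted harmonic mean.
Total thickness L = 13.0 + 8.51 + 10.4 = 31.91 m.
Σ(b_i/K_i) = 13.0/1440 + 8.51/1.62 + 10.4/7.35 = 6.677 d.
K_eq = L / Σ(b_i/K_i) = 31.91 / 6.677 = 4.779 m/day.
Q = K_eq · A · (Δh/L) = 4.779 × 745 × (6.36/31.91) = 709.6 m³/day.

710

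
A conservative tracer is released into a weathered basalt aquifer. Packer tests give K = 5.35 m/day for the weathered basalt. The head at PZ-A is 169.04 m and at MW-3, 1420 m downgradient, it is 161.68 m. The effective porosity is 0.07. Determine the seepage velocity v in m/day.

Hydraulic gradient i = (169.04 − 161.68) / 1420 = 7.36 / 1420 = 0.005183.
Darcy flux q = K · i = 5.350 × 0.005183 = 0.02773 m/day.
Seepage velocity v = q / n_e = 0.02773 / 0.07 = 0.3961 m/day.

0.396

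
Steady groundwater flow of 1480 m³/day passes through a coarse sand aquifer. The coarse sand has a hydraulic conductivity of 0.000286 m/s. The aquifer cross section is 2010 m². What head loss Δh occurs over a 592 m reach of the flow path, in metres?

17.6

Convert K: 0.000286 m/s × 86400 = 24.71 m/day.
From Q = K·A·i, i = Q / (K·A) = 1480 / (24.71 × 2010) = 0.02980.
Head loss Δh = i · L = 0.02980 × 592 = 17.64 m.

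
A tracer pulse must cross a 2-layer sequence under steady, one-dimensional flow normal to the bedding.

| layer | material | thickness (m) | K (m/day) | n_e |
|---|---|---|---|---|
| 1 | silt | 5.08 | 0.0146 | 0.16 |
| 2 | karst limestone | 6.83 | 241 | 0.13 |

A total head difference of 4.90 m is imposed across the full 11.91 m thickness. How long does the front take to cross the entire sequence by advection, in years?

With flow normal to the layers, continuity requires the same specific discharge q through every layer.
Σ(b_i/K_i) = 5.08/0.0146 + 6.83/241 = 348.0 d.
q = Δh / Σ(b_i/K_i) = 4.90 / 348.0 = 0.01408 m/day.
In each layer the seepage velocity is v_i = q/n_i, so the layer transit time is t_i = b_i·n_i / q:
  layer 1 (silt): t_1 = 5.08 × 0.16 / 0.01408 = 57.72 d
  layer 2 (karst limestone): t_2 = 6.83 × 0.13 / 0.01408 = 63.05 d
Total t = Σ t_i = 120.8 days = 0.3307 years.

0.331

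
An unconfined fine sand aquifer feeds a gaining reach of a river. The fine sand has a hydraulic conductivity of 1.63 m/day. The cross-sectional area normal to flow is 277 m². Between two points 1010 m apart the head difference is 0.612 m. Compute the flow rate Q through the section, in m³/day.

Hydraulic gradient i = Δh / L = 0.612 / 1010 = 0.0006059.
Darcy's law: Q = K · A · i = 1.630 × 277.0 × 0.0006059 = 0.2736 m³/day.

0.274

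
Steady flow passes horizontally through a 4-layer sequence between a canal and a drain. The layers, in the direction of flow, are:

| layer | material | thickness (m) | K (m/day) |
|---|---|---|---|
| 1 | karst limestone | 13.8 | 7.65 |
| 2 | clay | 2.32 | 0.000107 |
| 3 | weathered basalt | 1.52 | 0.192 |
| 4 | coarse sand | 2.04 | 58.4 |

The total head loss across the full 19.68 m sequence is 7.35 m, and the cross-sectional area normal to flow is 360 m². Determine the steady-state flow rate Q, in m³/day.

Flow is perpendicular to layering, so the layers act in series and the equivalent K is the thickness-weighted harmonic mean.
Total thickness L = 13.8 + 2.32 + 1.52 + 2.04 = 19.68 m.
Σ(b_i/K_i) = 13.8/7.65 + 2.32/0.000107 + 1.52/0.192 + 2.04/58.4 = 21692 d.
K_eq = L / Σ(b_i/K_i) = 19.68 / 21692 = 0.0009072 m/day.
Q = K_eq · A · (Δh/L) = 0.0009072 × 360 × (7.35/19.68) = 0.1220 m³/day.

0.122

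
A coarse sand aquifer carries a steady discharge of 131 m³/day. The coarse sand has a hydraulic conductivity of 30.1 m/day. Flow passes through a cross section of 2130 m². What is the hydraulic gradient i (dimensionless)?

0.00204

From Q = K·A·i, i = Q / (K·A) = 131 / (30.10 × 2130) = 0.002043.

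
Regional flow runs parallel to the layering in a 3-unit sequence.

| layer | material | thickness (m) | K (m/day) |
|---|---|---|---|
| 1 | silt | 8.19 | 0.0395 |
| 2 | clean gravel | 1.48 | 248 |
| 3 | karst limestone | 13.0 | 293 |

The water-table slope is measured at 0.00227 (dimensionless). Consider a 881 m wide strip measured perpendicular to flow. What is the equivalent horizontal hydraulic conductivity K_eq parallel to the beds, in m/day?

Flow is parallel to layering, so each bed carries its own Darcy discharge and the transmissivities add.
Σ(K_i·b_i) = 0.0395×8.19 + 248×1.48 + 293×13.0 = 4176 m²/day.
Total thickness b = 22.67 m, so K_eq = Σ(K_i·b_i)/b = 184.2 m/day.

184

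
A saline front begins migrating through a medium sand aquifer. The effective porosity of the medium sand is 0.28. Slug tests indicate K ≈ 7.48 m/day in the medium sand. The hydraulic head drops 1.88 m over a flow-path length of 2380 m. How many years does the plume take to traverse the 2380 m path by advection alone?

Hydraulic gradient i = Δh / L = 1.88 / 2380 = 0.0007899.
Darcy flux q = K · i = 7.480 × 0.0007899 = 0.005909 m/day.
Seepage velocity v = q / n_e = 0.005909 / 0.28 = 0.02110 m/day.
Travel time t = L / v = 2380 / 0.02110 = 1.128e+05 days = 308.8 years.

309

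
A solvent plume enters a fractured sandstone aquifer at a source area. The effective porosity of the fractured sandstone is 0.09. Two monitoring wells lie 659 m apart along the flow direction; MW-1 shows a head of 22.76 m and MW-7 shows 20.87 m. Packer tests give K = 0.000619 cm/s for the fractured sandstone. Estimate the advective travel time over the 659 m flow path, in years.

Convert K: 0.000619 cm/s × 864 = 0.5348 m/day.
Hydraulic gradient i = (22.76 − 20.87) / 659 = 1.89 / 659 = 0.002868.
Darcy flux q = K · i = 0.5348 × 0.002868 = 0.001534 m/day.
Seepage velocity v = q / n_e = 0.001534 / 0.09 = 0.01704 m/day.
Travel time t = L / v = 659 / 0.01704 = 38668 days = 105.9 years.

106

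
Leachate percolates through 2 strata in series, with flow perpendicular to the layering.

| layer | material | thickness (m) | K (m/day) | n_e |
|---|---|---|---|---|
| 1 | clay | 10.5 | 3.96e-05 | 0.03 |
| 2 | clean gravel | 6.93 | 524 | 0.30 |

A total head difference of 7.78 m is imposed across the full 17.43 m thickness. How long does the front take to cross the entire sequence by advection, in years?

With flow normal to the layers, continuity requires the same specific discharge q through every layer.
Σ(b_i/K_i) = 10.5/3.96e-05 + 6.93/524 = 2.652e+05 d.
q = Δh / Σ(b_i/K_i) = 7.78 / 2.652e+05 = 2.934e-05 m/day.
In each layer the seepage velocity is v_i = q/n_i, so the layer transit time is t_i = b_i·n_i / q:
  layer 1 (clay): t_1 = 10.5 × 0.03 / 2.934e-05 = 10736 d
  layer 2 (clean gravel): t_2 = 6.93 × 0.30 / 2.934e-05 = 70855 d
Total t = Σ t_i = 81590 days = 223.4 years.

223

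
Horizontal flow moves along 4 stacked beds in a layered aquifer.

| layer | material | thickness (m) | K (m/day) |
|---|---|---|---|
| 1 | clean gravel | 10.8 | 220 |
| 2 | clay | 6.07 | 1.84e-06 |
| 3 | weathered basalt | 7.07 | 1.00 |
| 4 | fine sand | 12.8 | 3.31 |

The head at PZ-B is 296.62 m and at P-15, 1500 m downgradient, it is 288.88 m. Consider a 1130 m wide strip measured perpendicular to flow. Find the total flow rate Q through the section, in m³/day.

14100

Flow is parallel to layering, so each bed carries its own Darcy discharge and the transmissivities add.
Σ(K_i·b_i) = 220×10.8 + 1.84e-06×6.07 + 1.00×7.07 + 3.31×12.8 = 2425 m²/day.
Hydraulic gradient i = (296.62 − 288.88) / 1500 = 7.74 / 1500 = 0.005160.
Q = Σ(K_i·b_i) · W · i = 2425 × 1130 × 0.005160 = 14142 m³/day.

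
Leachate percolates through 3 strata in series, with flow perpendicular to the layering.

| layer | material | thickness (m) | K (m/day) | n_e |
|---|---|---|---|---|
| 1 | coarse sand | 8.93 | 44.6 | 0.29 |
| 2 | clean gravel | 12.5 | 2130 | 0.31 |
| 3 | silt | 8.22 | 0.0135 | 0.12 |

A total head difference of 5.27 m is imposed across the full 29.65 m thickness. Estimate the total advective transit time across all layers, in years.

2.36

With flow normal to the layers, continuity requires the same specific discharge q through every layer.
Σ(b_i/K_i) = 8.93/44.6 + 12.5/2130 + 8.22/0.0135 = 609.1 d.
q = Δh / Σ(b_i/K_i) = 5.27 / 609.1 = 0.008652 m/day.
In each layer the seepage velocity is v_i = q/n_i, so the layer transit time is t_i = b_i·n_i / q:
  layer 1 (coarse sand): t_1 = 8.93 × 0.29 / 0.008652 = 299.3 d
  layer 2 (clean gravel): t_2 = 12.5 × 0.31 / 0.008652 = 447.9 d
  layer 3 (silt): t_3 = 8.22 × 0.12 / 0.008652 = 114.0 d
Total t = Σ t_i = 861.2 days = 2.358 years.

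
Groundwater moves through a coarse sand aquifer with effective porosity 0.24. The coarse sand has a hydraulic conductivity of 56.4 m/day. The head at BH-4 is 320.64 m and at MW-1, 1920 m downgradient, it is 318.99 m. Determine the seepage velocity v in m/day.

0.202

Hydraulic gradient i = (320.64 − 318.99) / 1920 = 1.65 / 1920 = 0.0008594.
Darcy flux q = K · i = 56.40 × 0.0008594 = 0.04847 m/day.
Seepage velocity v = q / n_e = 0.04847 / 0.24 = 0.2020 m/day.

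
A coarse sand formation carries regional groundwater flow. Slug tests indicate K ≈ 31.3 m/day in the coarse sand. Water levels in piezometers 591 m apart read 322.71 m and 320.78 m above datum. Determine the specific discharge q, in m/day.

0.102

Hydraulic gradient i = (322.71 − 320.78) / 591 = 1.93 / 591 = 0.003266.
Specific discharge q = K · i = 31.30 × 0.003266 = 0.1022 m/day.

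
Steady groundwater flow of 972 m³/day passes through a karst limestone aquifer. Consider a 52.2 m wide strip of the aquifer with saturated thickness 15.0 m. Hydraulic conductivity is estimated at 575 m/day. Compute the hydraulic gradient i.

Cross-sectional area A = 52.2 × 15.0 = 783.0 m².
From Q = K·A·i, i = Q / (K·A) = 972 / (575.0 × 783.0) = 0.002159.

0.00216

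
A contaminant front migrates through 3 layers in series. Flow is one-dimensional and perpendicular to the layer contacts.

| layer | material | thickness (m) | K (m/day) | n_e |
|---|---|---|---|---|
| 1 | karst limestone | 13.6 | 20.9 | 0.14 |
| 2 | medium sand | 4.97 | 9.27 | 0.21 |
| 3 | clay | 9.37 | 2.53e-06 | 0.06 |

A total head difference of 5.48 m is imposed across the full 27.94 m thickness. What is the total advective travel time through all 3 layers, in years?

6490

With flow normal to the layers, continuity requires the same specific discharge q through every layer.
Σ(b_i/K_i) = 13.6/20.9 + 4.97/9.27 + 9.37/2.53e-06 = 3.704e+06 d.
q = Δh / Σ(b_i/K_i) = 5.48 / 3.704e+06 = 1.480e-06 m/day.
In each layer the seepage velocity is v_i = q/n_i, so the layer transit time is t_i = b_i·n_i / q:
  layer 1 (karst limestone): t_1 = 13.6 × 0.14 / 1.480e-06 = 1.287e+06 d
  layer 2 (medium sand): t_2 = 4.97 × 0.21 / 1.480e-06 = 7.054e+05 d
  layer 3 (clay): t_3 = 9.37 × 0.06 / 1.480e-06 = 3.800e+05 d
Total t = Σ t_i = 2.372e+06 days = 6494 years.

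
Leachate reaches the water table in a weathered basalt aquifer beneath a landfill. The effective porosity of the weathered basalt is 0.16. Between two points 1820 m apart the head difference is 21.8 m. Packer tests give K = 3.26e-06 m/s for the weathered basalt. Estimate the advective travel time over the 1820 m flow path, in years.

Convert K: 3.26e-06 m/s × 86400 = 0.2817 m/day.
Hydraulic gradient i = Δh / L = 21.8 / 1820 = 0.01198.
Darcy flux q = K · i = 0.2817 × 0.01198 = 0.003374 m/day.
Seepage velocity v = q / n_e = 0.003374 / 0.16 = 0.02109 m/day.
Travel time t = L / v = 1820 / 0.02109 = 86313 days = 236.3 years.

236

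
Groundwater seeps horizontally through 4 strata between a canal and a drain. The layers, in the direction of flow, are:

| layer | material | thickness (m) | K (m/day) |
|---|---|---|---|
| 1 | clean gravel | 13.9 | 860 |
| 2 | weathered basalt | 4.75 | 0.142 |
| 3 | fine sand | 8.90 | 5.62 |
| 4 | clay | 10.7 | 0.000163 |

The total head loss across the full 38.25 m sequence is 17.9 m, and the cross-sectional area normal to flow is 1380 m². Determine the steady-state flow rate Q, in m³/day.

Flow is perpendicular to layering, so the layers act in series and the equivalent K is the thickness-weighted harmonic mean.
Total thickness L = 13.9 + 4.75 + 8.90 + 10.7 = 38.25 m.
Σ(b_i/K_i) = 13.9/860 + 4.75/0.142 + 8.90/5.62 + 10.7/0.000163 = 65679 d.
K_eq = L / Σ(b_i/K_i) = 38.25 / 65679 = 0.0005824 m/day.
Q = K_eq · A · (Δh/L) = 0.0005824 × 1380 × (17.9/38.25) = 0.3761 m³/day.

0.376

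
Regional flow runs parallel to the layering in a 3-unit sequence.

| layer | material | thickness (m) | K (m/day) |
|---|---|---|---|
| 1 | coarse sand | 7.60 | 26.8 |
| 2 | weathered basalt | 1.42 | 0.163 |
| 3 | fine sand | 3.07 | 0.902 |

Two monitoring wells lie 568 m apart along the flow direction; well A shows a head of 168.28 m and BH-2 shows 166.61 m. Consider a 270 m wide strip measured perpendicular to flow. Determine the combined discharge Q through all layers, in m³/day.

164

Flow is parallel to layering, so each bed carries its own Darcy discharge and the transmissivities add.
Σ(K_i·b_i) = 26.8×7.60 + 0.163×1.42 + 0.902×3.07 = 206.7 m²/day.
Hydraulic gradient i = (168.28 − 166.61) / 568 = 1.67 / 568 = 0.002940.
Q = Σ(K_i·b_i) · W · i = 206.7 × 270 × 0.002940 = 164.1 m³/day.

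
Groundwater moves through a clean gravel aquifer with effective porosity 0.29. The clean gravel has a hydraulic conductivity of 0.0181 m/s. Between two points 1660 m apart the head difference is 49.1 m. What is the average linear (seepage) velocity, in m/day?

160

Convert K: 0.0181 m/s × 86400 = 1564 m/day.
Hydraulic gradient i = Δh / L = 49.1 / 1660 = 0.02958.
Darcy flux q = K · i = 1564 × 0.02958 = 46.26 m/day.
Seepage velocity v = q / n_e = 46.26 / 0.29 = 159.5 m/day.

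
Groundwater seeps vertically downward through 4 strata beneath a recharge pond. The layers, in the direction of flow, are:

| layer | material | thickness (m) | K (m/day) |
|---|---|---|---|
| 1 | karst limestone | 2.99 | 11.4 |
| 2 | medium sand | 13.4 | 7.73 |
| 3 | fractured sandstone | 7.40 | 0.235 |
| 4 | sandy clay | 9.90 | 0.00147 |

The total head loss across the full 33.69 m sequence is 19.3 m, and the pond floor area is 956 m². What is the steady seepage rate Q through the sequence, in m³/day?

2.73

Flow is perpendicular to layering, so the layers act in series and the equivalent K is the thickness-weighted harmonic mean.
Total thickness L = 2.99 + 13.4 + 7.40 + 9.90 = 33.69 m.
Σ(b_i/K_i) = 2.99/11.4 + 13.4/7.73 + 7.40/0.235 + 9.90/0.00147 = 6768 d.
K_eq = L / Σ(b_i/K_i) = 33.69 / 6768 = 0.004978 m/day.
Q = K_eq · A · (Δh/L) = 0.004978 × 956 × (19.3/33.69) = 2.726 m³/day.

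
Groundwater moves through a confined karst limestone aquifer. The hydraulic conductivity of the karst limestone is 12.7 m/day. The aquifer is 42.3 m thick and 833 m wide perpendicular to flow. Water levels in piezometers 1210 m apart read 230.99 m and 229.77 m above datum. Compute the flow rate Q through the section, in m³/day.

Cross-sectional area A = 833 × 42.3 = 35236 m².
Hydraulic gradient i = (230.99 − 229.77) / 1210 = 1.22 / 1210 = 0.001008.
Darcy's law: Q = K · A · i = 12.70 × 35236 × 0.001008 = 451.2 m³/day.

451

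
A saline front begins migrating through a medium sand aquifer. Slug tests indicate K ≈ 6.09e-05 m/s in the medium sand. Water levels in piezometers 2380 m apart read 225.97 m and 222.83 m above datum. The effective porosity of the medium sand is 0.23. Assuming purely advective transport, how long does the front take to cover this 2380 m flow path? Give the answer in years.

216

Convert K: 6.09e-05 m/s × 86400 = 5.262 m/day.
Hydraulic gradient i = (225.97 − 222.83) / 2380 = 3.14 / 2380 = 0.001319.
Darcy flux q = K · i = 5.262 × 0.001319 = 0.006942 m/day.
Seepage velocity v = q / n_e = 0.006942 / 0.23 = 0.03018 m/day.
Travel time t = L / v = 2380 / 0.03018 = 78854 days = 215.9 years.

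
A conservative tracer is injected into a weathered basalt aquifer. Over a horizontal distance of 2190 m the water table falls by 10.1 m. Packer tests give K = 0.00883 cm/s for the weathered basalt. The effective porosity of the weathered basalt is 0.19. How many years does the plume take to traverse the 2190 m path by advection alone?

32.4

Convert K: 0.00883 cm/s × 864 = 7.629 m/day.
Hydraulic gradient i = Δh / L = 10.1 / 2190 = 0.004612.
Darcy flux q = K · i = 7.629 × 0.004612 = 0.03518 m/day.
Seepage velocity v = q / n_e = 0.03518 / 0.19 = 0.1852 m/day.
Travel time t = L / v = 2190 / 0.1852 = 11826 days = 32.38 years.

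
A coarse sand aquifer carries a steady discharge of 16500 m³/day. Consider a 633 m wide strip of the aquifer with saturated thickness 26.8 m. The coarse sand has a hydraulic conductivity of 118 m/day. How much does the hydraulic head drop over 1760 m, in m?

Cross-sectional area A = 633 × 26.8 = 16964 m².
From Q = K·A·i, i = Q / (K·A) = 16500 / (118.0 × 16964) = 0.008243.
Head loss Δh = i · L = 0.008243 × 1760 = 14.51 m.

14.5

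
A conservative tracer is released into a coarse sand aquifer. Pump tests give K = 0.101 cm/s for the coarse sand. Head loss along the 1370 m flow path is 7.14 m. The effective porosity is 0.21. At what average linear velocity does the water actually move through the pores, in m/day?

Convert K: 0.101 cm/s × 864 = 87.26 m/day.
Hydraulic gradient i = Δh / L = 7.14 / 1370 = 0.005212.
Darcy flux q = K · i = 87.26 × 0.005212 = 0.4548 m/day.
Seepage velocity v = q / n_e = 0.4548 / 0.21 = 2.166 m/day.

2.17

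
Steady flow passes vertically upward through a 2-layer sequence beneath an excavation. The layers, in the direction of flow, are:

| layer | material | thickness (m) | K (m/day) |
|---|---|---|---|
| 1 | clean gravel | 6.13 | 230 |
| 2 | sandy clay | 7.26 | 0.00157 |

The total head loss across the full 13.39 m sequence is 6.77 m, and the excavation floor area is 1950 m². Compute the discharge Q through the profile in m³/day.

Flow is perpendicular to layering, so the layers act in series and the equivalent K is the thickness-weighted harmonic mean.
Total thickness L = 6.13 + 7.26 = 13.39 m.
Σ(b_i/K_i) = 6.13/230 + 7.26/0.00157 = 4624 d.
K_eq = L / Σ(b_i/K_i) = 13.39 / 4624 = 0.002896 m/day.
Q = K_eq · A · (Δh/L) = 0.002896 × 1950 × (6.77/13.39) = 2.855 m³/day.

2.85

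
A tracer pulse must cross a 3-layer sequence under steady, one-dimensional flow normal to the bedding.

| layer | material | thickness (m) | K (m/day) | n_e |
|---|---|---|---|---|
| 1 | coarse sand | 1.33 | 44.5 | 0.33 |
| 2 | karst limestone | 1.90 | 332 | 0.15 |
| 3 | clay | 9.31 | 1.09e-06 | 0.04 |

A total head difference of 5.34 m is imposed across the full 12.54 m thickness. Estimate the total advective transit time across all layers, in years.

4800

With flow normal to the layers, continuity requires the same specific discharge q through every layer.
Σ(b_i/K_i) = 1.33/44.5 + 1.90/332 + 9.31/1.09e-06 = 8.541e+06 d.
q = Δh / Σ(b_i/K_i) = 5.34 / 8.541e+06 = 6.252e-07 m/day.
In each layer the seepage velocity is v_i = q/n_i, so the layer transit time is t_i = b_i·n_i / q:
  layer 1 (coarse sand): t_1 = 1.33 × 0.33 / 6.252e-07 = 7.020e+05 d
  layer 2 (karst limestone): t_2 = 1.90 × 0.15 / 6.252e-07 = 4.559e+05 d
  layer 3 (clay): t_3 = 9.31 × 0.04 / 6.252e-07 = 5.957e+05 d
Total t = Σ t_i = 1.754e+06 days = 4801 years.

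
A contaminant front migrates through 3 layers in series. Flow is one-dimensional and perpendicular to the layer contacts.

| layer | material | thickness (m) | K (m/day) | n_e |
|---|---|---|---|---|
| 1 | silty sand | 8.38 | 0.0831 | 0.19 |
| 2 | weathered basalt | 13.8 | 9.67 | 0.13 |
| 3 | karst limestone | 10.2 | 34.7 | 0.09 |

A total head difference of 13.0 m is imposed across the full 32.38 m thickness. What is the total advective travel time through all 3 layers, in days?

34.0

With flow normal to the layers, continuity requires the same specific discharge q through every layer.
Σ(b_i/K_i) = 8.38/0.0831 + 13.8/9.67 + 10.2/34.7 = 102.6 d.
q = Δh / Σ(b_i/K_i) = 13.0 / 102.6 = 0.1268 m/day.
In each layer the seepage velocity is v_i = q/n_i, so the layer transit time is t_i = b_i·n_i / q:
  layer 1 (silty sand): t_1 = 8.38 × 0.19 / 0.1268 = 12.56 d
  layer 2 (weathered basalt): t_2 = 13.8 × 0.13 / 0.1268 = 14.15 d
  layer 3 (karst limestone): t_3 = 10.2 × 0.09 / 0.1268 = 7.243 d
Total t = Σ t_i = 33.96 days.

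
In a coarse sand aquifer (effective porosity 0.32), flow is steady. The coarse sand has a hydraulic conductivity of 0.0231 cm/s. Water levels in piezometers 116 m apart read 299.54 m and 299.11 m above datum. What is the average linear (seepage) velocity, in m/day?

0.231

Convert K: 0.0231 cm/s × 864 = 19.96 m/day.
Hydraulic gradient i = (299.54 − 299.11) / 116 = 0.43 / 116 = 0.003707.
Darcy flux q = K · i = 19.96 × 0.003707 = 0.07398 m/day.
Seepage velocity v = q / n_e = 0.07398 / 0.32 = 0.2312 m/day.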